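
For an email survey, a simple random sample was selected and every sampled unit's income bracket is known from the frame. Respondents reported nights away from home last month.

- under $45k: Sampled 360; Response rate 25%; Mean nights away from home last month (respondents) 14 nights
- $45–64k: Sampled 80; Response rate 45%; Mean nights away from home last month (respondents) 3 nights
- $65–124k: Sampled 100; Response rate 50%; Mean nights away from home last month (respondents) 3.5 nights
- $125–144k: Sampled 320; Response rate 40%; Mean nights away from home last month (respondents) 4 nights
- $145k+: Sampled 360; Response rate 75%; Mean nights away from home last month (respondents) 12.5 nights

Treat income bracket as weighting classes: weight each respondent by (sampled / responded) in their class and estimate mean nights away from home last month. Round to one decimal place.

Weighting each respondent by the inverse class response rate inflates each class back to its sampled size, so the class weight is n_sampled:
  under $45k: 360 × 14 = 5040
  $45–64k: 80 × 3 = 240
  $65–124k: 100 × 3.5 = 350
  $125–144k: 320 × 4 = 1280
  $145k+: 360 × 12.5 = 4500
Adjusted estimate = 11,410 / 1,220 = 9.35246 → 9.4.

9.4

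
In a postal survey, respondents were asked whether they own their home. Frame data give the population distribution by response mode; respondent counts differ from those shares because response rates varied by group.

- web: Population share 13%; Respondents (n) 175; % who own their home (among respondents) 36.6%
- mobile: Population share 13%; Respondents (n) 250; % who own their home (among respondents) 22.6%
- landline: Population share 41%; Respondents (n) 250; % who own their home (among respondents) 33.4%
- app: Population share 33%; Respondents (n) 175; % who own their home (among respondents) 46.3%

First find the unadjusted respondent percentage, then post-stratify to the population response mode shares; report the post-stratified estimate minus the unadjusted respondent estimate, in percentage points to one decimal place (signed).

+3.1 percentage points

Without adjustment, the pooled respondent share is:
  (175/850)×36.6 + (250/850)×22.6 + (250/850)×33.4 + (175/850)×46.3 = 33.5382%
Post-stratifying to population shares instead:
  0.13×36.6 + 0.13×22.6 + 0.41×33.4 + 0.33×46.3 = 36.669%
Difference = 36.669 − 33.5382 = 3.1308 pp.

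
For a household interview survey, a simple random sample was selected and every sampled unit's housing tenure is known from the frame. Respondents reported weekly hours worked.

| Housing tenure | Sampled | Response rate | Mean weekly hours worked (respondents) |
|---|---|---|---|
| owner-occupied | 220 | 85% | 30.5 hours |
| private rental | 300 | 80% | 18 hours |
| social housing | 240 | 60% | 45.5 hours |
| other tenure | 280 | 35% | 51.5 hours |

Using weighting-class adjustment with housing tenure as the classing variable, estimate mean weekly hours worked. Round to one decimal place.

36.0

Weighting each respondent by the inverse class response rate inflates each class back to its sampled size, so the class weight is n_sampled:
  owner-occupied: 220 × 30.5 = 6710
  private rental: 300 × 18 = 5400
  social housing: 240 × 45.5 = 10,920
  other tenure: 280 × 51.5 = 14,420
Adjusted estimate = 37,450 / 1,040 = 36.0096 → 36.0.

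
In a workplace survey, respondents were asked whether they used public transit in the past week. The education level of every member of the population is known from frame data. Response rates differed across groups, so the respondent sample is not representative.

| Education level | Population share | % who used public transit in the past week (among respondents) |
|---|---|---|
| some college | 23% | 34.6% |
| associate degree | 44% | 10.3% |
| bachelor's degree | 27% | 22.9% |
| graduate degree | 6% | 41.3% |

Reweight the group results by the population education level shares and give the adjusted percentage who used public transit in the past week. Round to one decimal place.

Each cell contributes population-share × respondent value:
  some college: 0.23 × 34.6 = 7.958
  associate degree: 0.44 × 10.3 = 4.532
  bachelor's degree: 0.27 × 22.9 = 6.183
  graduate degree: 0.06 × 41.3 = 2.478
Post-stratified estimate = 21.151 → 21.2%.

21.2%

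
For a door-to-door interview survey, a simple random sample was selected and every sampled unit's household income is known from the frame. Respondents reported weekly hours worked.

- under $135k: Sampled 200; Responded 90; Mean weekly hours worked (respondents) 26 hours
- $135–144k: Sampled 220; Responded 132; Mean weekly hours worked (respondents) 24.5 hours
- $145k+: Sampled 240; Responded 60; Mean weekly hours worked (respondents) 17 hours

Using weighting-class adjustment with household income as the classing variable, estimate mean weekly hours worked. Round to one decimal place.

22.2

Class response rates: under $135k 90/200 = 45%, $135–144k 132/220 = 60%, $145k+ 60/240 = 25%.
With weight = n_sampled/n_responded per class, the weighted class total is n_sampled:
  under $135k: 200 × 26 = 5200
  $135–144k: 220 × 24.5 = 5390
  $145k+: 240 × 17 = 4080
Adjusted estimate = 14,670 / 660 = 22.2273 → 22.2.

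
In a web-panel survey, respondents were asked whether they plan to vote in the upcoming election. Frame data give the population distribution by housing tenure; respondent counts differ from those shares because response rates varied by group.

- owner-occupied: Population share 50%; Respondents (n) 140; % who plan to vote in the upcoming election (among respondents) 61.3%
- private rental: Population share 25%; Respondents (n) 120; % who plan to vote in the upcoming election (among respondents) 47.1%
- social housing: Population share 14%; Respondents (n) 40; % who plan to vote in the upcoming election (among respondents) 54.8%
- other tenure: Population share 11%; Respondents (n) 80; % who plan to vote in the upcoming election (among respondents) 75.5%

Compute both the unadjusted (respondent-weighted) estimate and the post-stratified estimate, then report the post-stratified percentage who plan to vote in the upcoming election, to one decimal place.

Without adjustment, the pooled respondent share is:
  (140/380)×61.3 + (120/380)×47.1 + (40/380)×54.8 + (80/380)×75.5 = 59.1211%
Post-stratified estimate weights by population shares:
  0.5×61.3 + 0.25×47.1 + 0.14×54.8 + 0.11×75.5 = 58.402%

58.4%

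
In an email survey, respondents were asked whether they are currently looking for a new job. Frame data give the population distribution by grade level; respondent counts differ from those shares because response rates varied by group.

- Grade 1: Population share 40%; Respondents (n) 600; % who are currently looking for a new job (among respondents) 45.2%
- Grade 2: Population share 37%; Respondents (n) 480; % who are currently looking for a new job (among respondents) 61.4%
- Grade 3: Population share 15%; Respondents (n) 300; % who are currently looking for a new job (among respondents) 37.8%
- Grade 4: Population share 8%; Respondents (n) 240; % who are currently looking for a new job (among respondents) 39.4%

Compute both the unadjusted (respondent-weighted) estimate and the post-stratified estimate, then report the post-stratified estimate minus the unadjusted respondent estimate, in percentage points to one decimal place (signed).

Unadjusted (pooled respondent) estimate weights by respondent counts:
  (600/1620)×45.2 + (480/1620)×61.4 + (300/1620)×37.8 + (240/1620)×39.4 = 47.7704%
Reweighting by population grade level shares:
  0.4×45.2 + 0.37×61.4 + 0.15×37.8 + 0.08×39.4 = 49.62%
Difference = 49.62 − 47.7704 = 1.8496 pp.

+1.8 percentage points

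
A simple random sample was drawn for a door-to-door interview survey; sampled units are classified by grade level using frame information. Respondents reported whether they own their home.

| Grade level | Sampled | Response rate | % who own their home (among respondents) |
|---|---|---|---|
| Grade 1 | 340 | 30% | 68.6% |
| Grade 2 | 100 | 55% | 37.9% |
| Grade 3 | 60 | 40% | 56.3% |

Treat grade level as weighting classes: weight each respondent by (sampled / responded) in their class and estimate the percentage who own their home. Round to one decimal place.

With weight = n_sampled/n_responded per class, the weighted class total is n_sampled:
  Grade 1: 340 × 68.6 = 23324
  Grade 2: 100 × 37.9 = 3790
  Grade 3: 60 × 56.3 = 3378
Adjusted estimate = 30492 / 500 = 60.984 → 61.0%.

61.0%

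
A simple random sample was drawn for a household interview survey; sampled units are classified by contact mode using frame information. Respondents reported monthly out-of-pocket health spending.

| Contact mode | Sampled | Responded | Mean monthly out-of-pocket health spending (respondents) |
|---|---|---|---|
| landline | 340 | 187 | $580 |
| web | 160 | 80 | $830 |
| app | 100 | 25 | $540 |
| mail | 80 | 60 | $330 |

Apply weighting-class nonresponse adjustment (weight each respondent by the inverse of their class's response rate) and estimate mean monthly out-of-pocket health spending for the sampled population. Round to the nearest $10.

Response rates by class: landline 187/340 = 55%, web 80/160 = 50%, app 25/100 = 25%, mail 60/80 = 75%.
Weighting each respondent by the inverse class response rate inflates each class back to its sampled size, so the class weight is n_sampled:
  landline: 340 × 580 = 197,200
  web: 160 × 830 = 132,800
  app: 100 × 540 = 54,000
  mail: 80 × 330 = 26,400
Adjusted estimate = 410,400 / 680 = 603.529 → $600.

$600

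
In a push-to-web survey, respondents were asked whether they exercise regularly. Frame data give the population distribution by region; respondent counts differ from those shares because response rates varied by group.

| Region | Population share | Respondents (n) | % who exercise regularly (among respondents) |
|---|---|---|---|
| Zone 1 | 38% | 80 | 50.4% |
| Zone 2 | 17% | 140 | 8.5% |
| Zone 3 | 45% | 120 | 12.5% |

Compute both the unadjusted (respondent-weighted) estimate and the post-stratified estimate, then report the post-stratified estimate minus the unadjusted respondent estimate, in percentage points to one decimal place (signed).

+6.5 percentage points

Naive respondent-only estimate (weights = respondent counts):
  (80/340)×50.4 + (140/340)×8.5 + (120/340)×12.5 = 19.7706%
Post-stratifying to population shares instead:
  0.38×50.4 + 0.17×8.5 + 0.45×12.5 = 26.222%
Difference = 26.222 − 19.7706 = 6.4514 pp.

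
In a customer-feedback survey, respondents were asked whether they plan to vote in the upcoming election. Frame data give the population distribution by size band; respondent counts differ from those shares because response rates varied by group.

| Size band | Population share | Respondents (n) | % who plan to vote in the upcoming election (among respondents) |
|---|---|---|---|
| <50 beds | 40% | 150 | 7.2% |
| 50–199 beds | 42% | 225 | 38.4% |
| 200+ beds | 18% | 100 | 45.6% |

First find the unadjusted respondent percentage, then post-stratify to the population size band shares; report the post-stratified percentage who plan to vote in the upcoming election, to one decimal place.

Without adjustment, the pooled respondent share is:
  (150/475)×7.2 + (225/475)×38.4 + (100/475)×45.6 = 30.0632%
Reweighting by population size band shares:
  0.4×7.2 + 0.42×38.4 + 0.18×45.6 = 27.216%

27.2%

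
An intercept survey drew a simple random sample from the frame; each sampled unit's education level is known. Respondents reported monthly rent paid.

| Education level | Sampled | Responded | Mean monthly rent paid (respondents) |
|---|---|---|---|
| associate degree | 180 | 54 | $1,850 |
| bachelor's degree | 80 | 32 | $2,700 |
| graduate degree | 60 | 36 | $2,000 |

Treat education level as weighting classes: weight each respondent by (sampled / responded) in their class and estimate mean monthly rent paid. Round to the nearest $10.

Class response rates: associate degree 54/180 = 30%, bachelor's degree 32/80 = 40%, graduate degree 36/60 = 60%.
Each respondent's weight = sampled/responded in their class; summing within a class gives n_sampled, so:
  associate degree: 180 × 1850 = 333,000
  bachelor's degree: 80 × 2700 = 216,000
  graduate degree: 60 × 2000 = 120,000
Adjusted estimate = 669,000 / 320 = 2090.62 → $2,090.

$2,090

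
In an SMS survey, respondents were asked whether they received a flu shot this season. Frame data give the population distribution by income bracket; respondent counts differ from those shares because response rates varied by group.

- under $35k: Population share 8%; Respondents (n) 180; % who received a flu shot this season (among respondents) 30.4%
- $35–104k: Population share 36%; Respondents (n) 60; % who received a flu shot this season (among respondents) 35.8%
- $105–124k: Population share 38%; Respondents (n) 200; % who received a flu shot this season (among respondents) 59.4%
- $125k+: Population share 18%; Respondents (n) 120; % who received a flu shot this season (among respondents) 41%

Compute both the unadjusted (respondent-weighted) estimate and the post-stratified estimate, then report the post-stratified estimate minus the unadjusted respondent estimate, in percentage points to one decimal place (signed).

+1.7 percentage points

Unadjusted (pooled respondent) estimate weights by respondent counts:
  (180/560)×30.4 + (60/560)×35.8 + (200/560)×59.4 + (120/560)×41 = 43.6071%
Post-stratified estimate weights by population shares:
  0.08×30.4 + 0.36×35.8 + 0.38×59.4 + 0.18×41 = 45.272%
Difference = 45.272 − 43.6071 = 1.6649 pp.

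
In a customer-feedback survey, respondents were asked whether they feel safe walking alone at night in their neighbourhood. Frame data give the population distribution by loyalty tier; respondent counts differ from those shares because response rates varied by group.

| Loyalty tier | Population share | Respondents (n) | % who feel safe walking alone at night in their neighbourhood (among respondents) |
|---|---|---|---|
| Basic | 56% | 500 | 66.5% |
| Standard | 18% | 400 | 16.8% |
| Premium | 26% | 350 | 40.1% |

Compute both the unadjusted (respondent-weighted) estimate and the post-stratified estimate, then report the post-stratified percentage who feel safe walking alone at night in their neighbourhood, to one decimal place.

Without adjustment, the pooled respondent share is:
  (500/1250)×66.5 + (400/1250)×16.8 + (350/1250)×40.1 = 43.204%
Post-stratifying to population shares instead:
  0.56×66.5 + 0.18×16.8 + 0.26×40.1 = 50.69%

50.7%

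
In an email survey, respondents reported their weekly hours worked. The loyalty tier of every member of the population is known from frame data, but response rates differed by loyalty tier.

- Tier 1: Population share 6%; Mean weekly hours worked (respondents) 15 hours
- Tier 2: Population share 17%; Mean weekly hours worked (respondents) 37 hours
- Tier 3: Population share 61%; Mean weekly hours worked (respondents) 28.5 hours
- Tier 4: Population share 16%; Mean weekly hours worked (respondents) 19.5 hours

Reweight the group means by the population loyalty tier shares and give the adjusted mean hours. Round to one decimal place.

27.7

Each cell contributes population-share × respondent value:
  Tier 1: 0.06 × 15 = 0.9
  Tier 2: 0.17 × 37 = 6.29
  Tier 3: 0.61 × 28.5 = 17.385
  Tier 4: 0.16 × 19.5 = 3.12
Post-stratified estimate = 27.695 → 27.7.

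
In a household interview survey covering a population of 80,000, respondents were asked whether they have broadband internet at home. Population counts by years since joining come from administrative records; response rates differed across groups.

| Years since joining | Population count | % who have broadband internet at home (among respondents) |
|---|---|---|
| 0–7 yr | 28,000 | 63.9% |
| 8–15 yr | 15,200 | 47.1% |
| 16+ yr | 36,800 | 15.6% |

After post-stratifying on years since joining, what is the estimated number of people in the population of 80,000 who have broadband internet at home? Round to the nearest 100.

Apply each group's respondent rate to its population count:
  0–7 yr: 28,000 × 63.9% = 17,892
  8–15 yr: 15,200 × 47.1% = 7159.2
  16+ yr: 36,800 × 15.6% = 5740.8
Estimated total = 30,792 → 30,800.

30,800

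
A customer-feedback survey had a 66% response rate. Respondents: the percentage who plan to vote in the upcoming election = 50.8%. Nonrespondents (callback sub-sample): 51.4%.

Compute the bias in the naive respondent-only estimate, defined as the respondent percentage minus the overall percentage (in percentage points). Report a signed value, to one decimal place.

-0.2 percentage points

Nonresponse fraction = 1 − 0.66 = 0.34.
Bias = (nonresponse fraction) × (respondent percentage − nonrespondent percentage)
     = 0.34 × (50.8 − 51.4) = 0.34 × -0.6 = -0.204.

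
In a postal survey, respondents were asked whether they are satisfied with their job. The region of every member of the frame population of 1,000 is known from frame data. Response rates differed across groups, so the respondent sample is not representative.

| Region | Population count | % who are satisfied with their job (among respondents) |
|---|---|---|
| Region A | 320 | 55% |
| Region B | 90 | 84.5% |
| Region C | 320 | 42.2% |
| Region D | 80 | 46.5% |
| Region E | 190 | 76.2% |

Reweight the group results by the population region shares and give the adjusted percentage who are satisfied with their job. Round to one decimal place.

56.9%

Weight each group's respondent value by its population share:
  Region A: (320/1,000) × 55 = 17.6
  Region B: (90/1,000) × 84.5 = 7.605
  Region C: (320/1,000) × 42.2 = 13.504
  Region D: (80/1,000) × 46.5 = 3.72
  Region E: (190/1,000) × 76.2 = 14.478
Post-stratified estimate = 56.907 → 56.9%.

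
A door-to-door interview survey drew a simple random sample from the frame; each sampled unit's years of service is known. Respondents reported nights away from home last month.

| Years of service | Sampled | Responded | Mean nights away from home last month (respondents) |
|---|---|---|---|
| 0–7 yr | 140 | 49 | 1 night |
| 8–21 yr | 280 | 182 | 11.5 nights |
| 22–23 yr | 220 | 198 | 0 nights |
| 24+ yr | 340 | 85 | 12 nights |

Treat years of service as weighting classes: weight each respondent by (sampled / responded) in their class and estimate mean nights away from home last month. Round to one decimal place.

7.6

Class response rates: 0–7 yr 49/140 = 35%, 8–21 yr 182/280 = 65%, 22–23 yr 198/220 = 90%, 24+ yr 85/340 = 25%.
Weighting each respondent by the inverse class response rate inflates each class back to its sampled size, so the class weight is n_sampled:
  0–7 yr: 140 × 1 = 140
  8–21 yr: 280 × 11.5 = 3220
  22–23 yr: 220 × 0 = 0
  24+ yr: 340 × 12 = 4080
Adjusted estimate = 7440 / 980 = 7.59184 → 7.6.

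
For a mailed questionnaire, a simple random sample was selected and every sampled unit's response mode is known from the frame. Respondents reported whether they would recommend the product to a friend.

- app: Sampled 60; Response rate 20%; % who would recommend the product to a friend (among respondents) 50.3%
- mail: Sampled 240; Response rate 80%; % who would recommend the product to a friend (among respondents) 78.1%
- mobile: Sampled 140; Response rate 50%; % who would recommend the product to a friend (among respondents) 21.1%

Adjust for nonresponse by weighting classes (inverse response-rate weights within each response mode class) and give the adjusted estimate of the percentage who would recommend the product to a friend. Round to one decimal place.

Inverse-response-rate weighting restores each class to its sampled count, so class totals weight by n_sampled:
  app: 60 × 50.3 = 3018
  mail: 240 × 78.1 = 18,744
  mobile: 140 × 21.1 = 2954
Adjusted estimate = 24,716 / 440 = 56.1727 → 56.2%.

56.2%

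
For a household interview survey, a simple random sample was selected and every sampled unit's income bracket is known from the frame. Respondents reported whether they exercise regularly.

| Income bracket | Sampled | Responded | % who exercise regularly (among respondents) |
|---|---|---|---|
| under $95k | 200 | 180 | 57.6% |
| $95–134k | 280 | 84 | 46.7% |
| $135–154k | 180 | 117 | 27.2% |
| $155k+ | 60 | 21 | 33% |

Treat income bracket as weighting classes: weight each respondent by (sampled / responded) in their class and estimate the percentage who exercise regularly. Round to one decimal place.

43.7%

Class response rates: under $95k 180/200 = 90%, $95–134k 84/280 = 30%, $135–154k 117/180 = 65%, $155k+ 21/60 = 35%.
Weighting each respondent by the inverse class response rate inflates each class back to its sampled size, so the class weight is n_sampled:
  under $95k: 200 × 57.6 = 11,520
  $95–134k: 280 × 46.7 = 13,076
  $135–154k: 180 × 27.2 = 4896
  $155k+: 60 × 33 = 1980
Adjusted estimate = 31,472 / 720 = 43.7111 → 43.7%.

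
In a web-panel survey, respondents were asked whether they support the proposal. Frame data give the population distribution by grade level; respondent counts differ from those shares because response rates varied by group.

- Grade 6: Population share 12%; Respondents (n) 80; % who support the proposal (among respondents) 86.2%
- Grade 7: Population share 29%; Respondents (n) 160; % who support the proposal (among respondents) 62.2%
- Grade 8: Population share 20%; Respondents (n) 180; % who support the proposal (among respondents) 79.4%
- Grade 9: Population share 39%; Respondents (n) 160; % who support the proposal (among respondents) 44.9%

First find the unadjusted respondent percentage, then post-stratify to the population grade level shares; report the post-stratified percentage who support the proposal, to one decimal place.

61.8%

Naive respondent-only estimate (weights = respondent counts):
  (80/580)×86.2 + (160/580)×62.2 + (180/580)×79.4 + (160/580)×44.9 = 66.0759%
Post-stratified estimate weights by population shares:
  0.12×86.2 + 0.29×62.2 + 0.2×79.4 + 0.39×44.9 = 61.773%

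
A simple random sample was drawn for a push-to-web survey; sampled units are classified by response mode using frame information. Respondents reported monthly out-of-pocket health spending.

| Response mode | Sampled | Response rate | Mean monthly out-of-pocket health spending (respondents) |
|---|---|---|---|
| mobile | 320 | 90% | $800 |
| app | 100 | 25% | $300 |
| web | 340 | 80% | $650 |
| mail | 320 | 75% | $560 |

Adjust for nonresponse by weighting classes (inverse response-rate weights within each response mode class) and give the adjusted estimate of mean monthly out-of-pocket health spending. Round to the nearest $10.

Each respondent's weight = sampled/responded in their class; summing within a class gives n_sampled, so:
  mobile: 320 × 800 = 256,000
  app: 100 × 300 = 30,000
  web: 340 × 650 = 221,000
  mail: 320 × 560 = 179,200
Adjusted estimate = 686,200 / 1,080 = 635.37 → $640.

$640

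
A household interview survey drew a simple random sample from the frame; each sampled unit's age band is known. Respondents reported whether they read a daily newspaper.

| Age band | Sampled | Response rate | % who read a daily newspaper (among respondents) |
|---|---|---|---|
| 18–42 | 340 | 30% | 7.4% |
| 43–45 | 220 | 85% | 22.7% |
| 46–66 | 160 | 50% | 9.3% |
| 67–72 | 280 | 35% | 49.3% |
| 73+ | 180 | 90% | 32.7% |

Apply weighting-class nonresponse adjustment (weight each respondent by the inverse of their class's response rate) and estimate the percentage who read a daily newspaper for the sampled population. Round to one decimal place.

Weighting each respondent by the inverse class response rate inflates each class back to its sampled size, so the class weight is n_sampled:
  18–42: 340 × 7.4 = 2516
  43–45: 220 × 22.7 = 4994
  46–66: 160 × 9.3 = 1488
  67–72: 280 × 49.3 = 13,804
  73+: 180 × 32.7 = 5886
Adjusted estimate = 28,688 / 1,180 = 24.3119 → 24.3%.

24.3%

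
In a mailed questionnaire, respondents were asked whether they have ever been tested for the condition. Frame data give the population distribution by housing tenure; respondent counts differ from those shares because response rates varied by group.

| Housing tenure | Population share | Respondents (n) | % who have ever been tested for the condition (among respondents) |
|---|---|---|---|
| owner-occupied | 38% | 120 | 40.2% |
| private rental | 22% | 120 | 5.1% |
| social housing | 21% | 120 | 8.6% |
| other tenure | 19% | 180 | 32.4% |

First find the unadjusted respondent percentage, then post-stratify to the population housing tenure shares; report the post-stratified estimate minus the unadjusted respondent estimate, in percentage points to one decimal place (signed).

Without adjustment, the pooled respondent share is:
  (120/540)×40.2 + (120/540)×5.1 + (120/540)×8.6 + (180/540)×32.4 = 22.7778%
Reweighting by population housing tenure shares:
  0.38×40.2 + 0.22×5.1 + 0.21×8.6 + 0.19×32.4 = 24.36%
Difference = 24.36 − 22.7778 = 1.5822 pp.

+1.6 percentage points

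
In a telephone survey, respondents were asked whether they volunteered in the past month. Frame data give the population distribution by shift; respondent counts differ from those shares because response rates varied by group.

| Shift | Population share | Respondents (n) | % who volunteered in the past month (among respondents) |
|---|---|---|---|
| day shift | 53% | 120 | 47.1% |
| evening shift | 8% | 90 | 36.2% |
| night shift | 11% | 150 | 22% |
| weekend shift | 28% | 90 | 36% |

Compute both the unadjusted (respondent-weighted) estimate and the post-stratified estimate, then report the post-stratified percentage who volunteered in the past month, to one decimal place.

Naive respondent-only estimate (weights = respondent counts):
  (120/450)×47.1 + (90/450)×36.2 + (150/450)×22 + (90/450)×36 = 34.3333%
Post-stratifying to population shares instead:
  0.53×47.1 + 0.08×36.2 + 0.11×22 + 0.28×36 = 40.359%

40.4%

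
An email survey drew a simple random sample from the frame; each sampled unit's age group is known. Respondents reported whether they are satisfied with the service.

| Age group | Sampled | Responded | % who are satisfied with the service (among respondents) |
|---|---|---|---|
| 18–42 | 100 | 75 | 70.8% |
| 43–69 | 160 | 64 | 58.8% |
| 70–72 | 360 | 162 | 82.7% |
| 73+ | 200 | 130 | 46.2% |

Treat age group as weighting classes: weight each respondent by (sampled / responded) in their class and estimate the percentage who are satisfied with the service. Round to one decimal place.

67.7%

Class response rates: 18–42 75/100 = 75%, 43–69 64/160 = 40%, 70–72 162/360 = 45%, 73+ 130/200 = 65%.
With weight = n_sampled/n_responded per class, the weighted class total is n_sampled:
  18–42: 100 × 70.8 = 7080
  43–69: 160 × 58.8 = 9408
  70–72: 360 × 82.7 = 29,772
  73+: 200 × 46.2 = 9240
Adjusted estimate = 55,500 / 820 = 67.6829 → 67.7%.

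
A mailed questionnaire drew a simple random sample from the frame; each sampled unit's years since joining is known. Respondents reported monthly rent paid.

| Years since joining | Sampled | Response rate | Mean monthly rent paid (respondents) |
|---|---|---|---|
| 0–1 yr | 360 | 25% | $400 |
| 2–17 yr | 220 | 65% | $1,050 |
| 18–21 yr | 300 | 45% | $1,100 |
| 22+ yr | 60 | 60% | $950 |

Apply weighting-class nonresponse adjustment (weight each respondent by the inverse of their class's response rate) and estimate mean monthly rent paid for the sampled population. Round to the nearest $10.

$810

Weighting each respondent by the inverse class response rate inflates each class back to its sampled size, so the class weight is n_sampled:
  0–1 yr: 360 × 400 = 144,000
  2–17 yr: 220 × 1050 = 231,000
  18–21 yr: 300 × 1100 = 330,000
  22+ yr: 60 × 950 = 57,000
Adjusted estimate = 762,000 / 940 = 810.638 → $810.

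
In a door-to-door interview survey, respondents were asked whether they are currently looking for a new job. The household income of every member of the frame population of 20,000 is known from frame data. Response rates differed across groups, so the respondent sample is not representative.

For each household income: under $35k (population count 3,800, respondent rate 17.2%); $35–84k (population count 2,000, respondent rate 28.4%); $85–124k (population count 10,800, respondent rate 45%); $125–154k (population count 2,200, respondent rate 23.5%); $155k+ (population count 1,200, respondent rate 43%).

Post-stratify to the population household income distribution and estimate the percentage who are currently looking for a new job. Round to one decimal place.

35.6%

Reweight to the known household income distribution:
  under $35k: (3,800/20,000) × 17.2 = 3.268
  $35–84k: (2,000/20,000) × 28.4 = 2.84
  $85–124k: (10,800/20,000) × 45 = 24.3
  $125–154k: (2,200/20,000) × 23.5 = 2.585
  $155k+: (1,200/20,000) × 43 = 2.58
Post-stratified estimate = 35.573 → 35.6%.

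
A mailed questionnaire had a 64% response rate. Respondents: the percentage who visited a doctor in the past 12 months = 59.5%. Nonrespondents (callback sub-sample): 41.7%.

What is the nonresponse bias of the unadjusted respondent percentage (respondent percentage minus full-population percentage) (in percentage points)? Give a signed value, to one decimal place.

Nonresponse fraction = 1 − 0.64 = 0.36.
Bias = (nonresponse fraction) × (respondent percentage − nonrespondent percentage)
     = 0.36 × (59.5 − 41.7) = 0.36 × 17.8 = 6.408.

+6.4 percentage points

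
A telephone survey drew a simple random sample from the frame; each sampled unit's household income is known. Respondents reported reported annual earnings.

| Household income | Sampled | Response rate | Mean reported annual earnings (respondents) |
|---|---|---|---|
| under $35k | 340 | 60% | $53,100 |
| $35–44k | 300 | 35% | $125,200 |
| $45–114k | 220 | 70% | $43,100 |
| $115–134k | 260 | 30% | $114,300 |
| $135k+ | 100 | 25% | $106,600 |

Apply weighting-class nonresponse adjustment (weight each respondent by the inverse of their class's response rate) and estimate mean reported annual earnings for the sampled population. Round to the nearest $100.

With weight = n_sampled/n_responded per class, the weighted class total is n_sampled:
  under $35k: 340 × 53,100 = 18,054,000
  $35–44k: 300 × 125,200 = 37,560,000
  $45–114k: 220 × 43,100 = 9,482,000
  $115–134k: 260 × 114,300 = 29,718,000
  $135k+: 100 × 106,600 = 10,660,000
Adjusted estimate = 105,474,000 / 1,220 = 86454.1 → $86,500.

$86,500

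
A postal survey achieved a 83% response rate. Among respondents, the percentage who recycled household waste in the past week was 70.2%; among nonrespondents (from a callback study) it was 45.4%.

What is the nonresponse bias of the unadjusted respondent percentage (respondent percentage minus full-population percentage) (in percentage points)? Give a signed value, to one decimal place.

+4.2 percentage points

Nonresponse fraction = 1 − 0.83 = 0.17.
Bias = (nonresponse fraction) × (respondent percentage − nonrespondent percentage)
     = 0.17 × (70.2 − 45.4) = 0.17 × 24.8 = 4.216.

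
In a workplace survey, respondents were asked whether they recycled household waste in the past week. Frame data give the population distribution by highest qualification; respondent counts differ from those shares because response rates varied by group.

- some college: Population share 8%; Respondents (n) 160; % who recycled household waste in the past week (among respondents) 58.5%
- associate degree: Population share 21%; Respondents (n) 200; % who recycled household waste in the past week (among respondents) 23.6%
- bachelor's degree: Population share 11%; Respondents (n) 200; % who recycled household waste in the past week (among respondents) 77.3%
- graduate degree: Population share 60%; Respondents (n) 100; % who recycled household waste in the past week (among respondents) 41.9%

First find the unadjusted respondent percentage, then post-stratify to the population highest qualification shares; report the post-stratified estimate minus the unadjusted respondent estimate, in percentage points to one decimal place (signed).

Unadjusted (pooled respondent) estimate weights by respondent counts:
  (160/660)×58.5 + (200/660)×23.6 + (200/660)×77.3 + (100/660)×41.9 = 51.1061%
Post-stratified estimate weights by population shares:
  0.08×58.5 + 0.21×23.6 + 0.11×77.3 + 0.6×41.9 = 43.279%
Difference = 43.279 − 51.1061 = -7.8271 pp.

-7.8 percentage points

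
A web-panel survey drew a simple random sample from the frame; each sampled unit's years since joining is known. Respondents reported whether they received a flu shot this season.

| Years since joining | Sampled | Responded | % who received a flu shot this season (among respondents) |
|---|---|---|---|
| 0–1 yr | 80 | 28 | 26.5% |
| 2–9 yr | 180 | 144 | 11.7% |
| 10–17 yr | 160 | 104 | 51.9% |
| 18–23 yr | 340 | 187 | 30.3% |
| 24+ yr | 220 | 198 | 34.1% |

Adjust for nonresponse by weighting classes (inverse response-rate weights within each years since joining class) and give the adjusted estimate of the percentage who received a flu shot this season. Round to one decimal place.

31.0%

Response rates by class: 0–1 yr 28/80 = 35%, 2–9 yr 144/180 = 80%, 10–17 yr 104/160 = 65%, 18–23 yr 187/340 = 55%, 24+ yr 198/220 = 90%.
Inverse-response-rate weighting restores each class to its sampled count, so class totals weight by n_sampled:
  0–1 yr: 80 × 26.5 = 2120
  2–9 yr: 180 × 11.7 = 2106
  10–17 yr: 160 × 51.9 = 8304
  18–23 yr: 340 × 30.3 = 10,302
  24+ yr: 220 × 34.1 = 7502
Adjusted estimate = 30,334 / 980 = 30.9531 → 31.0%.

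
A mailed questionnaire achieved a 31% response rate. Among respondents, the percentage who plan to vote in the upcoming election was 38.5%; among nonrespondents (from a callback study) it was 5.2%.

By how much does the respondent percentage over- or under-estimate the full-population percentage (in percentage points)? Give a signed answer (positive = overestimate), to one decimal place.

+23.0 percentage points

Nonresponse fraction = 1 − 0.31 = 0.69.
Bias = (nonresponse fraction) × (respondent percentage − nonrespondent percentage)
     = 0.69 × (38.5 − 5.2) = 0.69 × 33.3 = 22.977.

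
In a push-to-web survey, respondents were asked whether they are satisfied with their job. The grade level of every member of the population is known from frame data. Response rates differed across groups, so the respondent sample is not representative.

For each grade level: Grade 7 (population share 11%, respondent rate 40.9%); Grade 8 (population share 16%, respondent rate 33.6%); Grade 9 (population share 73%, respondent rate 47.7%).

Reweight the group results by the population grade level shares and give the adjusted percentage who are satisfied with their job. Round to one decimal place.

44.7%

Each cell contributes population-share × respondent value:
  Grade 7: 0.11 × 40.9 = 4.499
  Grade 8: 0.16 × 33.6 = 5.376
  Grade 9: 0.73 × 47.7 = 34.821
Post-stratified estimate = 44.696 → 44.7%.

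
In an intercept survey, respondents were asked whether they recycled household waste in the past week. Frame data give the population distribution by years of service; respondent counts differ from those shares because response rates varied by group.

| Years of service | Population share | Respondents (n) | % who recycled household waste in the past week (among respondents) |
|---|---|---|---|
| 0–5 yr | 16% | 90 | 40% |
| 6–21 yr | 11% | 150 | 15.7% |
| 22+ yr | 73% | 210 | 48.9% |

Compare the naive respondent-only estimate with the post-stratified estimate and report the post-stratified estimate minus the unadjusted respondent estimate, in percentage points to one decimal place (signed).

+7.8 percentage points

Without adjustment, the pooled respondent share is:
  (90/450)×40 + (150/450)×15.7 + (210/450)×48.9 = 36.0533%
Post-stratified estimate weights by population shares:
  0.16×40 + 0.11×15.7 + 0.73×48.9 = 43.824%
Difference = 43.824 − 36.0533 = 7.7707 pp.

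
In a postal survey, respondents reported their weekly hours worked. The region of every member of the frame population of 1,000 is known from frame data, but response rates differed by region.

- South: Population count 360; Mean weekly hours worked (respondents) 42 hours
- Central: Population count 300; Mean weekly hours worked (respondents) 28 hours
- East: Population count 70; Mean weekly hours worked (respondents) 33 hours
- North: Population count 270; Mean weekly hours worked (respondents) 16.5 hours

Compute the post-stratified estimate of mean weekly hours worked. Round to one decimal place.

Post-stratification weights by population share, not respondent share:
  South: (360/1,000) × 42 = 15.12
  Central: (300/1,000) × 28 = 8.4
  East: (70/1,000) × 33 = 2.31
  North: (270/1,000) × 16.5 = 4.455
Post-stratified estimate = 30.285 → 30.3.

30.3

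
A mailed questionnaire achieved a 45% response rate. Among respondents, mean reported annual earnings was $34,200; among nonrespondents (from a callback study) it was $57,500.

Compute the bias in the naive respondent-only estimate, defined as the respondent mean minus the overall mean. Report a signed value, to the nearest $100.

-$12,800

Nonresponse fraction = 1 − 0.45 = 0.55.
Bias = (nonresponse fraction) × (respondent mean − nonrespondent mean)
     = 0.55 × (34,200 − 57,500) = 0.55 × -23,300 = -12,815.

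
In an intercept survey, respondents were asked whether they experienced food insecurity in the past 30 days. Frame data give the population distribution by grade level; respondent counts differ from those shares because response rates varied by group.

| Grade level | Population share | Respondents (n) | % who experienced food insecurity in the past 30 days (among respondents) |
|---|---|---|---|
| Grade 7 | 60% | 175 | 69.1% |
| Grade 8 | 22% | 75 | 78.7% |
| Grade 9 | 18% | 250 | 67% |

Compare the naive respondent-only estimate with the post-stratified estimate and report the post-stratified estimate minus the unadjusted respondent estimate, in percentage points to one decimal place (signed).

+1.3 percentage points

Naive respondent-only estimate (weights = respondent counts):
  (175/500)×69.1 + (75/500)×78.7 + (250/500)×67 = 69.49%
Post-stratified estimate weights by population shares:
  0.6×69.1 + 0.22×78.7 + 0.18×67 = 70.834%
Difference = 70.834 − 69.49 = 1.344 pp.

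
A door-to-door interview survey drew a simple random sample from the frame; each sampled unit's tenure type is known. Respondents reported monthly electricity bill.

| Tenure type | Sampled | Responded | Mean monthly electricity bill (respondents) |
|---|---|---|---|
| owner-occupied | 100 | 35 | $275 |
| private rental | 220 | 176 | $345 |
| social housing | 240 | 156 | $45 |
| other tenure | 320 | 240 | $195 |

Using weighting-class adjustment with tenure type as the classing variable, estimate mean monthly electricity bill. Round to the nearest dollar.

Response rates by class: owner-occupied 35/100 = 35%, private rental 176/220 = 80%, social housing 156/240 = 65%, other tenure 240/320 = 75%.
Each respondent's weight = sampled/responded in their class; summing within a class gives n_sampled, so:
  owner-occupied: 100 × 275 = 27,500
  private rental: 220 × 345 = 75,900
  social housing: 240 × 45 = 10,800
  other tenure: 320 × 195 = 62,400
Adjusted estimate = 176,600 / 880 = 200.682 → $201.

$201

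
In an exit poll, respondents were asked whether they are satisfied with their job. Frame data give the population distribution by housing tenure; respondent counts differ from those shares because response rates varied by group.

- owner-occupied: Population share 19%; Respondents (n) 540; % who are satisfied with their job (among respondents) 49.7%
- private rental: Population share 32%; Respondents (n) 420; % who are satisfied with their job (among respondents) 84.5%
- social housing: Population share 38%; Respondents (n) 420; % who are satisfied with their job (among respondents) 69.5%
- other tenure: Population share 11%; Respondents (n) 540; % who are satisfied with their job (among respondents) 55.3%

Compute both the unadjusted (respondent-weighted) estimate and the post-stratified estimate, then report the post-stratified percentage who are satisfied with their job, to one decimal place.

69.0%

Without adjustment, the pooled respondent share is:
  (540/1920)×49.7 + (420/1920)×84.5 + (420/1920)×69.5 + (540/1920)×55.3 = 63.2188%
Reweighting by population housing tenure shares:
  0.19×49.7 + 0.32×84.5 + 0.38×69.5 + 0.11×55.3 = 68.976%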